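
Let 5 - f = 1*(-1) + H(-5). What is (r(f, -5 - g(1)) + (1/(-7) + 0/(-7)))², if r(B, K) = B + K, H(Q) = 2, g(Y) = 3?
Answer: 841/49 ≈ 17.163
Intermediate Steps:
f = 4 (f = 5 - (1*(-1) + 2) = 5 - (-1 + 2) = 5 - 1*1 = 5 - 1 = 4)
(r(f, -5 - g(1)) + (1/(-7) + 0/(-7)))² = ((4 + (-5 - 1*3)) + (1/(-7) + 0/(-7)))² = ((4 + (-5 - 3)) + (1*(-⅐) + 0*(-⅐)))² = ((4 - 8) + (-⅐ + 0))² = (-4 - ⅐)² = (-29/7)² = 841/49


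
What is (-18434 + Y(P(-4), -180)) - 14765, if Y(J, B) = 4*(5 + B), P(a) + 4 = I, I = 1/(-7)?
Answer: -33899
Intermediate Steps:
I = -⅐ ≈ -0.14286
P(a) = -29/7 (P(a) = -4 - ⅐ = -29/7)
Y(J, B) = 20 + 4*B
(-18434 + Y(P(-4), -180)) - 14765 = (-18434 + (20 + 4*(-180))) - 14765 = (-18434 + (20 - 720)) - 14765 = (-18434 - 700) - 14765 = -19134 - 14765 = -33899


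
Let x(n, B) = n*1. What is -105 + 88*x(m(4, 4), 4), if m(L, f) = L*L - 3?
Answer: 1039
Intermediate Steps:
m(L, f) = -3 + L² (m(L, f) = L² - 3 = -3 + L²)
x(n, B) = n
-105 + 88*x(m(4, 4), 4) = -105 + 88*(-3 + 4²) = -105 + 88*(-3 + 16) = -105 + 88*13 = -105 + 1144 = 1039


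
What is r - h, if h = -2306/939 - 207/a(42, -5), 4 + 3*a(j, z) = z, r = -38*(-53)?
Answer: 1828661/939 ≈ 1947.5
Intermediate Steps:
r = 2014
a(j, z) = -4/3 + z/3
h = 62485/939 (h = -2306/939 - 207/(-4/3 + (1/3)*(-5)) = -2306*1/939 - 207/(-4/3 - 5/3) = -2306/939 - 207/(-3) = -2306/939 - 207*(-1/3) = -2306/939 + 69 = 62485/939 ≈ 66.544)
r - h = 2014 - 1*62485/939 = 2014 - 62485/939 = 1828661/939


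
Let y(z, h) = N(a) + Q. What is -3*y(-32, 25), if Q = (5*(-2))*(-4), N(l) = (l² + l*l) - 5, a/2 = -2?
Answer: -201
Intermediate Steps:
a = -4 (a = 2*(-2) = -4)
N(l) = -5 + 2*l² (N(l) = (l² + l²) - 5 = 2*l² - 5 = -5 + 2*l²)
Q = 40 (Q = -10*(-4) = 40)
y(z, h) = 67 (y(z, h) = (-5 + 2*(-4)²) + 40 = (-5 + 2*16) + 40 = (-5 + 32) + 40 = 27 + 40 = 67)
-3*y(-32, 25) = -3*67 = -201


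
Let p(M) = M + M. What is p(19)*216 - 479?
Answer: 7729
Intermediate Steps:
p(M) = 2*M
p(19)*216 - 479 = (2*19)*216 - 479 = 38*216 - 479 = 8208 - 479 = 7729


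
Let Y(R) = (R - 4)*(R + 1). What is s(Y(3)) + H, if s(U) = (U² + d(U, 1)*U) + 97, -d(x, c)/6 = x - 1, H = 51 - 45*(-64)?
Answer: 2924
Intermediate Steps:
H = 2931 (H = 51 + 2880 = 2931)
d(x, c) = 6 - 6*x (d(x, c) = -6*(x - 1) = -6*(-1 + x) = 6 - 6*x)
Y(R) = (1 + R)*(-4 + R) (Y(R) = (-4 + R)*(1 + R) = (1 + R)*(-4 + R))
s(U) = 97 + U² + U*(6 - 6*U) (s(U) = (U² + (6 - 6*U)*U) + 97 = (U² + U*(6 - 6*U)) + 97 = 97 + U² + U*(6 - 6*U))
s(Y(3)) + H = (97 - 5*(-4 + 3² - 3*3)² + 6*(-4 + 3² - 3*3)) + 2931 = (97 - 5*(-4 + 9 - 9)² + 6*(-4 + 9 - 9)) + 2931 = (97 - 5*(-4)² + 6*(-4)) + 2931 = (97 - 5*16 - 24) + 2931 = (97 - 80 - 24) + 2931 = -7 + 2931 = 2924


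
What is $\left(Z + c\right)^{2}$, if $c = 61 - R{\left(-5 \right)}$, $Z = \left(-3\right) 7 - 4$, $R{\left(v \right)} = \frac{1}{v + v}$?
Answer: $\frac{130321}{100} \approx 1303.2$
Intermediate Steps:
$R{\left(v \right)} = \frac{1}{2 v}$
$Z = -25$ ($Z = -21 - 4 = -25$)
$c = \frac{611}{10}$ ($c = 61 - \frac{1}{2 \left(-5\right)} = 61 - \frac{1}{2} \left(- \frac{1}{5}\right) = 61 - - \frac{1}{10} = 61 + \frac{1}{10} = \frac{611}{10} \approx 61.1$)
$\left(Z + c\right)^{2} = \left(-25 + \frac{611}{10}\right)^{2} = \left(\frac{361}{10}\right)^{2} = \frac{130321}{100}$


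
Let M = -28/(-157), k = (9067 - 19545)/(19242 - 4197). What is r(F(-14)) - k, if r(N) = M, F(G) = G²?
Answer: 2066306/2362065 ≈ 0.87479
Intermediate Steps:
k = -10478/15045 ≈ -0.69644
M = 28/157 (M = -28*(-1/157) = 28/157 ≈ 0.17834)
r(N) = 28/157
r(F(-14)) - k = 28/157 - 1*(-10478/15045) = 28/157 + 10478/15045 = 2066306/2362065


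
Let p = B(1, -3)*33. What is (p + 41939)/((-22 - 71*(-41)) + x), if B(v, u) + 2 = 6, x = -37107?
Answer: -42071/34218 ≈ -1.2295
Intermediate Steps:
B(v, u) = 4 (B(v, u) = -2 + 6 = 4)
p = 132 (p = 4*33 = 132)
(p + 41939)/((-22 - 71*(-41)) + x) = (132 + 41939)/((-22 - 71*(-41)) - 37107) = 42071/((-22 + 2911) - 37107) = 42071/(2889 - 37107) = 42071/(-34218) = 42071*(-1/34218) = -42071/34218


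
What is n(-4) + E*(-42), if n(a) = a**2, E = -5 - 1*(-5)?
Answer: 16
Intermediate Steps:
E = 0 (E = -5 + 5 = 0)
n(-4) + E*(-42) = (-4)**2 + 0*(-42) = 16 + 0 = 16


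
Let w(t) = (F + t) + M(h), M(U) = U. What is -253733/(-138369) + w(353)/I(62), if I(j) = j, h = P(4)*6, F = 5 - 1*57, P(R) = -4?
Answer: 54059659/8578878 ≈ 6.3015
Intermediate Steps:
F = -52 (F = 5 - 57 = -52)
h = -24 (h = -4*6 = -24)
w(t) = -76 + t (w(t) = (-52 + t) - 24 = -76 + t)
-253733/(-138369) + w(353)/I(62) = -253733/(-138369) + (-76 + 353)/62 = -253733*(-1/138369) + 277*(1/62) = 253733/138369 + 277/62 = 54059659/8578878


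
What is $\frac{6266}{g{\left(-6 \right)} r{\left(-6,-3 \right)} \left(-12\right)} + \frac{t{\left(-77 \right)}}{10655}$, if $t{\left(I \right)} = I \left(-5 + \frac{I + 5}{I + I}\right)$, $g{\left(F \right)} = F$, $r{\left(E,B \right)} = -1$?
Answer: $- \frac{33369551}{383580} \approx -86.995$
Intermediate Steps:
$t{\left(I \right)} = I \left(-5 + \frac{5 + I}{2 I}\right)$
$\frac{6266}{g{\left(-6 \right)} r{\left(-6,-3 \right)} \left(-12\right)} + \frac{t{\left(-77 \right)}}{10655} = \frac{6266}{\left(-6\right) \left(-1\right) \left(-12\right)} + \frac{\frac{5}{2} - - \frac{693}{2}}{10655} = \frac{6266}{6 \left(-12\right)} + \left(\frac{5}{2} + \frac{693}{2}\right) \frac{1}{10655} = \frac{6266}{-72} + 349 \cdot \frac{1}{10655} = 6266 \left(- \frac{1}{72}\right) + \frac{349}{10655} = - \frac{3133}{36} + \frac{349}{10655} = - \frac{33369551}{383580}$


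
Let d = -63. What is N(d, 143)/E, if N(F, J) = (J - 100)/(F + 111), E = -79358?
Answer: -43/3809184 ≈ -1.1289e-5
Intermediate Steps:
N(F, J) = (-100 + J)/(111 + F)
N(d, 143)/E = ((-100 + 143)/(111 - 63))/(-79358) = (43/48)*(-1/79358) = -43/3809184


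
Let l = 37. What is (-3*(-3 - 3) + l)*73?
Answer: 4015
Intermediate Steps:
(-3*(-3 - 3) + l)*73 = (-3*(-3 - 3) + 37)*73 = (-3*(-6) + 37)*73 = (18 + 37)*73 = 55*73 = 4015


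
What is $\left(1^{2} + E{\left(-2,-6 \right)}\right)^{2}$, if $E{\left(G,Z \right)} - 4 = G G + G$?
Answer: $49$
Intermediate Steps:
$E{\left(G,Z \right)} = 4 + G + G^{2}$ ($E{\left(G,Z \right)} = 4 + \left(G G + G\right) = 4 + \left(G^{2} + G\right) = 4 + \left(G + G^{2}\right) = 4 + G + G^{2}$)
$\left(1^{2} + E{\left(-2,-6 \right)}\right)^{2} = \left(1^{2} + \left(4 - 2 + \left(-2\right)^{2}\right)\right)^{2} = \left(1 + \left(4 - 2 + 4\right)\right)^{2} = \left(1 + 6\right)^{2} = 7^{2} = 49$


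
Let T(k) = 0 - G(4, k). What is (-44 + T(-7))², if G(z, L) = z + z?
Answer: 2704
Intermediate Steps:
G(z, L) = 2*z
T(k) = -8 (T(k) = 0 - 2*4 = 0 - 1*8 = 0 - 8 = -8)
(-44 + T(-7))² = (-44 - 8)² = (-52)² = 2704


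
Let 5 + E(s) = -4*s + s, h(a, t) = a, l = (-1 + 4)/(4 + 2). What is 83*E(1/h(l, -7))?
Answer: -913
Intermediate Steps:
l = ½ (l = 3/6 = 3*(⅙) = ½ ≈ 0.50000)
E(s) = -5 - 3*s (E(s) = -5 + (-4*s + s) = -5 - 3*s)
83*E(1/h(l, -7)) = 83*(-5 - 3/½) = 83*(-5 - 3*2) = 83*(-5 - 6) = 83*(-11) = -913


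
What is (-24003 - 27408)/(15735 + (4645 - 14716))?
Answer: -17137/1888 ≈ -9.0768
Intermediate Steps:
(-24003 - 27408)/(15735 + (4645 - 14716)) = -51411/(15735 - 10071) = -51411/5664 = -51411*1/5664 = -17137/1888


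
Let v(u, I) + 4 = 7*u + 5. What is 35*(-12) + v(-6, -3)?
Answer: -461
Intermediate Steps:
v(u, I) = 1 + 7*u (v(u, I) = -4 + (7*u + 5) = -4 + (5 + 7*u) = 1 + 7*u)
35*(-12) + v(-6, -3) = 35*(-12) + (1 + 7*(-6)) = -420 + (1 - 42) = -420 - 41 = -461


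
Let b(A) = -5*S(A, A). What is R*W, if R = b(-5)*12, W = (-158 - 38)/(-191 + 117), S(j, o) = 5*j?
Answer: 147000/37 ≈ 3973.0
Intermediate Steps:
b(A) = -25*A
W = 98/37 (W = -196/(-74) = -196*(-1/74) = 98/37 ≈ 2.6486)
R = 1500 (R = -25*(-5)*12 = 125*12 = 1500)
R*W = 1500*(98/37) = 147000/37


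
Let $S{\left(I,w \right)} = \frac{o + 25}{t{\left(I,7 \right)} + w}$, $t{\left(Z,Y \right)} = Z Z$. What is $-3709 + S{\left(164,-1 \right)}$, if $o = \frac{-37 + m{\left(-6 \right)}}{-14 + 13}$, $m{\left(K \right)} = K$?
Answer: $- \frac{99753487}{26895} \approx -3709.0$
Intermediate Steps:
$t{\left(Z,Y \right)} = Z^{2}$
$o = 43$ ($o = \frac{-37 - 6}{-14 + 13} = - \frac{43}{-1} = \left(-43\right) \left(-1\right) = 43$)
$S{\left(I,w \right)} = \frac{68}{w + I^{2}}$ ($S{\left(I,w \right)} = \frac{43 + 25}{I^{2} + w} = \frac{68}{w + I^{2}}$)
$-3709 + S{\left(164,-1 \right)} = -3709 + \frac{68}{-1 + 164^{2}} = -3709 + \frac{68}{-1 + 26896} = -3709 + \frac{68}{26895} = - \frac{99753487}{26895}$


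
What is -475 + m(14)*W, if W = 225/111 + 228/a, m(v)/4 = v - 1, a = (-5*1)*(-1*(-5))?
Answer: -780547/925 ≈ -843.83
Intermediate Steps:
a = -25 (a = -5*5 = -25)
m(v) = -4 + 4*v (m(v) = 4*(v - 1) = 4*(-1 + v) = -4 + 4*v)
W = -6561/925 (W = 225/111 + 228/(-25) = 225*(1/111) + 228*(-1/25) = 75/37 - 228/25 = -6561/925 ≈ -7.0930)
-475 + m(14)*W = -475 + (-4 + 4*14)*(-6561/925) = -475 + (-4 + 56)*(-6561/925) = -475 + 52*(-6561/925) = -475 - 341172/925 = -780547/925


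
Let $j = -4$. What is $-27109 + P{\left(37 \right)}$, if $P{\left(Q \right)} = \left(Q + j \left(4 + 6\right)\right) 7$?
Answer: $-27130$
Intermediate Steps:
$P{\left(Q \right)} = -280 + 7 Q$ ($P{\left(Q \right)} = \left(Q - 4 \left(4 + 6\right)\right) 7 = \left(Q - 40\right) 7 = \left(-40 + Q\right) 7 = -280 + 7 Q$)
$-27109 + P{\left(37 \right)} = -27109 + \left(-280 + 7 \cdot 37\right) = -27109 + \left(-280 + 259\right) = -27109 - 21 = -27130$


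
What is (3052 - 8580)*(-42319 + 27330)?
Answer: 82859192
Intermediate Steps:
(3052 - 8580)*(-42319 + 27330) = -5528*(-14989) = 82859192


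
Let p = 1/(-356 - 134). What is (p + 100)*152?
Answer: 3723924/245 ≈ 15200.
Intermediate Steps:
p = -1/490 (p = 1/(-490) = -1/490 ≈ -0.0020408)
(p + 100)*152 = (-1/490 + 100)*152 = (48999/490)*152 = 3723924/245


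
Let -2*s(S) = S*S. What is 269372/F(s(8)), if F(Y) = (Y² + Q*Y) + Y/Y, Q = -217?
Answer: 269372/7969 ≈ 33.802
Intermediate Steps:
s(S) = -S²/2 (s(S) = -S*S/2 = -S²/2)
F(Y) = 1 + Y² - 217*Y (F(Y) = (Y² - 217*Y) + Y/Y = (Y² - 217*Y) + 1 = 1 + Y² - 217*Y)
269372/F(s(8)) = 269372/(1 + (-½*8²)² - (-217)*8²/2) = 269372/(1 + (-½*64)² - (-217)*64/2) = 269372/(1 + (-32)² - 217*(-32)) = 269372/(1 + 1024 + 6944) = 269372/7969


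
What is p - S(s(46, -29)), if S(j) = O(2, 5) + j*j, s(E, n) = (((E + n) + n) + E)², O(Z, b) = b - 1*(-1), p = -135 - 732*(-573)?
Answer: -917041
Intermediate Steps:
p = 419301 (p = -135 + 419436 = 419301)
O(Z, b) = 1 + b (O(Z, b) = b + 1 = 1 + b)
s(E, n) = (2*E + 2*n)² (s(E, n) = ((E + 2*n) + E)² = (2*E + 2*n)²)
S(j) = 6 + j² (S(j) = (1 + 5) + j*j = 6 + j²)
p - S(s(46, -29)) = 419301 - (6 + (4*(46 - 29)²)²) = 419301 - (6 + (4*17²)²) = 419301 - (6 + (4*289)²) = 419301 - (6 + 1156²) = 419301 - (6 + 1336336) = 419301 - 1*1336342 = 419301 - 1336342 = -917041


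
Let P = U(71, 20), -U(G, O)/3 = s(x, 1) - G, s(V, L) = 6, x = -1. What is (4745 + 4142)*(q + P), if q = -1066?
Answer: -7740577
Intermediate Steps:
U(G, O) = -18 + 3*G (U(G, O) = -3*(6 - G) = -18 + 3*G)
P = 195 (P = -18 + 3*71 = -18 + 213 = 195)
(4745 + 4142)*(q + P) = (4745 + 4142)*(-1066 + 195) = 8887*(-871) = -7740577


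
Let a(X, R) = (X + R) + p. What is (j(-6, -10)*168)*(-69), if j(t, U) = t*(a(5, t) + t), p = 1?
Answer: -417312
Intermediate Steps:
a(X, R) = 1 + R + X (a(X, R) = (X + R) + 1 = (R + X) + 1 = 1 + R + X)
j(t, U) = t*(6 + 2*t) (j(t, U) = t*((1 + t + 5) + t) = t*((6 + t) + t) = t*(6 + 2*t))
(j(-6, -10)*168)*(-69) = ((2*(-6)*(3 - 6))*168)*(-69) = ((2*(-6)*(-3))*168)*(-69) = (36*168)*(-69) = 6048*(-69) = -417312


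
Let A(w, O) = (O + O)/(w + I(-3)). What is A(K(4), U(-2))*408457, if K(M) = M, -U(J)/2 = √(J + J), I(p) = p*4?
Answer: 408457*I ≈ 4.0846e+5*I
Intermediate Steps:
I(p) = 4*p
U(J) = -2*√2*√J (U(J) = -2*√(J + J) = -2*√2*√J)
A(w, O) = 2*O/(-12 + w) (A(w, O) = (O + O)/(w + 4*(-3)) = (2*O)/(w - 12) = (2*O)/(-12 + w) = 2*O/(-12 + w))
A(K(4), U(-2))*408457 = (2*(-2*√2*√(-2))/(-12 + 4))*408457 = (2*(-2*√2*I*√2)/(-8))*408457 = (2*(-4*I)*(-⅛))*408457 = I*408457 = 408457*I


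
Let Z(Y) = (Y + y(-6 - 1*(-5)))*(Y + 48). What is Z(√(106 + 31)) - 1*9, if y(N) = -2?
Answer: 32 + 46*√137 ≈ 570.42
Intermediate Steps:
Z(Y) = (-2 + Y)*(48 + Y) (Z(Y) = (Y - 2)*(Y + 48) = (-2 + Y)*(48 + Y))
Z(√(106 + 31)) - 1*9 = (-96 + (√(106 + 31))² + 46*√(106 + 31)) - 1*9 = (-96 + (√137)² + 46*√137) - 9 = (-96 + 137 + 46*√137) - 9 = (41 + 46*√137) - 9 = 32 + 46*√137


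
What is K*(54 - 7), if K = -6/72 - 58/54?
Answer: -5875/108 ≈ -54.398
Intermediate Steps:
K = -125/108 (K = -6*1/72 - 58*1/54 = -1/12 - 29/27 = -125/108 ≈ -1.1574)
K*(54 - 7) = -125*(54 - 7)/108 = -125/108*47 = -5875/108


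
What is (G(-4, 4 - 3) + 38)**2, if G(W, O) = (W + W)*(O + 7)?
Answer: 676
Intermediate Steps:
G(W, O) = 2*W*(7 + O) (G(W, O) = (2*W)*(7 + O) = 2*W*(7 + O))
(G(-4, 4 - 3) + 38)**2 = (2*(-4)*(7 + (4 - 3)) + 38)**2 = (2*(-4)*(7 + 1) + 38)**2 = (2*(-4)*8 + 38)**2 = (-64 + 38)**2 = (-26)**2 = 676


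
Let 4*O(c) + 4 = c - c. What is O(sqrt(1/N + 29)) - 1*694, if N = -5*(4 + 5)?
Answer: -695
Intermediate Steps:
N = -45 (N = -5*9 = -45)
O(c) = -1 (O(c) = -1 + (c - c)/4 = -1 + (1/4)*0 = -1 + 0 = -1)
O(sqrt(1/N + 29)) - 1*694 = -1 - 1*694 = -1 - 694 = -695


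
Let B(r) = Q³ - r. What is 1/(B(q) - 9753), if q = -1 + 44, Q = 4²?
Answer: -1/5700 ≈ -0.00017544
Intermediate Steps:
Q = 16
q = 43
B(r) = 4096 - r (B(r) = 16³ - r = 4096 - r)
1/(B(q) - 9753) = 1/((4096 - 1*43) - 9753) = 1/((4096 - 43) - 9753) = 1/(4053 - 9753) = 1/(-5700) = -1/5700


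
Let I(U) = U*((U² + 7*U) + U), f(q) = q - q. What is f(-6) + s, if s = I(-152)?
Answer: -3326976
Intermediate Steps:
f(q) = 0
I(U) = U*(U² + 8*U)
s = -3326976 (s = (-152)²*(8 - 152) = 23104*(-144) = -3326976)
f(-6) + s = 0 - 3326976 = -3326976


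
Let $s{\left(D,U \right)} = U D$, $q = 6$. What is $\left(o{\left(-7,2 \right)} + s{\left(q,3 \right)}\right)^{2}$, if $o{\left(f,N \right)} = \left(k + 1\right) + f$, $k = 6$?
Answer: $324$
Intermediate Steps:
$s{\left(D,U \right)} = D U$
$o{\left(f,N \right)} = 7 + f$ ($o{\left(f,N \right)} = \left(6 + 1\right) + f = 7 + f$)
$\left(o{\left(-7,2 \right)} + s{\left(q,3 \right)}\right)^{2} = \left(\left(7 - 7\right) + 6 \cdot 3\right)^{2} = \left(0 + 18\right)^{2} = 18^{2} = 324$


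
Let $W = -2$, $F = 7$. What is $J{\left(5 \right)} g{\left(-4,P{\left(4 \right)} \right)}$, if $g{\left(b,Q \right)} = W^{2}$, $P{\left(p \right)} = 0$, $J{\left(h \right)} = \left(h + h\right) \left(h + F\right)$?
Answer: $480$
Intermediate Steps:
$J{\left(h \right)} = 2 h \left(7 + h\right)$ ($J{\left(h \right)} = \left(h + h\right) \left(h + 7\right) = 2 h \left(7 + h\right)$)
$g{\left(b,Q \right)} = 4$ ($g{\left(b,Q \right)} = \left(-2\right)^{2} = 4$)
$J{\left(5 \right)} g{\left(-4,P{\left(4 \right)} \right)} = 2 \cdot 5 \left(7 + 5\right) 4 = 2 \cdot 5 \cdot 12 \cdot 4 = 120 \cdot 4 = 480$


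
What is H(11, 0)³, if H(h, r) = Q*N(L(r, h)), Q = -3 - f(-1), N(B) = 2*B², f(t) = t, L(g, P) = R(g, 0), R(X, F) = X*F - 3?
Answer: -46656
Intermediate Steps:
R(X, F) = -3 + F*X (R(X, F) = F*X - 3 = -3 + F*X)
L(g, P) = -3 (L(g, P) = -3 + 0*g = -3 + 0 = -3)
Q = -2 (Q = -3 - 1*(-1) = -3 + 1 = -2)
H(h, r) = -36 (H(h, r) = -4*(-3)² = -4*9 = -2*18 = -36)
H(11, 0)³ = (-36)³ = -46656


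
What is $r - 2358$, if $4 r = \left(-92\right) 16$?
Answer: $-2726$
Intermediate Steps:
$r = -368$ ($r = \frac{\left(-92\right) 16}{4} = \frac{1}{4} \left(-1472\right) = -368$)
$r - 2358 = -368 - 2358 = -2726$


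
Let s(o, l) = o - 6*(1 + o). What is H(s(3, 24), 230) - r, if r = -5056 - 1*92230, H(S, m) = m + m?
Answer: 97746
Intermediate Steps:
s(o, l) = -6 - 5*o (s(o, l) = o - (6 + 6*o) = o + (-6 - 6*o) = -6 - 5*o)
H(S, m) = 2*m
r = -97286 (r = -5056 - 92230 = -97286)
H(s(3, 24), 230) - r = 2*230 - 1*(-97286) = 460 + 97286 = 97746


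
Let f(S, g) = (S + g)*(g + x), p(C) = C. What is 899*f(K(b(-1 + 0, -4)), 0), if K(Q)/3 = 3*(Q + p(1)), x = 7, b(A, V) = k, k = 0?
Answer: 56637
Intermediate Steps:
b(A, V) = 0
K(Q) = 9 + 9*Q (K(Q) = 3*(3*(Q + 1)) = 3*(3*(1 + Q)) = 3*(3 + 3*Q) = 9 + 9*Q)
f(S, g) = (7 + g)*(S + g) (f(S, g) = (S + g)*(g + 7) = (S + g)*(7 + g) = (7 + g)*(S + g))
899*f(K(b(-1 + 0, -4)), 0) = 899*(0² + 7*(9 + 9*0) + 7*0 + (9 + 9*0)*0) = 899*(0 + 7*(9 + 0) + 0 + (9 + 0)*0) = 899*(0 + 7*9 + 0 + 9*0) = 899*(0 + 63 + 0 + 0) = 899*63 = 56637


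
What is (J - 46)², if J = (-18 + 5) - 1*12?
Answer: 5041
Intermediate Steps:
J = -25 (J = -13 - 12 = -25)
(J - 46)² = (-25 - 46)² = (-71)² = 5041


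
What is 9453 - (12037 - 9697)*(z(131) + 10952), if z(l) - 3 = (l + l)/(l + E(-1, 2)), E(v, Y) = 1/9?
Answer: -1512165459/59 ≈ -2.5630e+7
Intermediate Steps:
E(v, Y) = ⅑ (E(v, Y) = 1*(⅑) = ⅑)
z(l) = 3 + 2*l/(⅑ + l) (z(l) = 3 + (l + l)/(l + ⅑) = 3 + (2*l)/(⅑ + l) = 3 + 2*l/(⅑ + l))
9453 - (12037 - 9697)*(z(131) + 10952) = 9453 - (12037 - 9697)*(3*(1 + 15*131)/(1 + 9*131) + 10952) = 9453 - 2340*(3*(1 + 1965)/(1 + 1179) + 10952) = 9453 - 2340*(3*1966/1180 + 10952) = 9453 - 2340*(3*(1/1180)*1966 + 10952) = 9453 - 2340*(2949/590 + 10952) = 9453 - 2340*6464629/590 = 9453 - 1*1512723186/59 = 9453 - 1512723186/59 = -1512165459/59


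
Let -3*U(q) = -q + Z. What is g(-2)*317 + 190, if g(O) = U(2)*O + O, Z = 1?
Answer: -1966/3 ≈ -655.33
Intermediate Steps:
U(q) = -1/3 + q/3 (U(q) = -(-q + 1)/3 = -(1 - q)/3 = -1/3 + q/3)
g(O) = 4*O/3 (g(O) = (-1/3 + (1/3)*2)*O + O = (-1/3 + 2/3)*O + O = O/3 + O = 4*O/3)
g(-2)*317 + 190 = ((4/3)*(-2))*317 + 190 = -8/3*317 + 190 = -2536/3 + 190 = -1966/3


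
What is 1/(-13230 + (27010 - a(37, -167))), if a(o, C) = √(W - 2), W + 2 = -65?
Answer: 13780/189888469 + I*√69/189888469 ≈ 7.2569e-5 + 4.3745e-8*I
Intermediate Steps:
W = -67 (W = -2 - 65 = -67)
a(o, C) = I*√69 (a(o, C) = √(-67 - 2) = √(-69) = I*√69)
1/(-13230 + (27010 - a(37, -167))) = 1/(-13230 + (27010 - I*√69)) = 1/(13780 - I*√69)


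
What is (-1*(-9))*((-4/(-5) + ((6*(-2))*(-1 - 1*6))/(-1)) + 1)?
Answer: -3699/5 ≈ -739.80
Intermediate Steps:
(-1*(-9))*((-4/(-5) + ((6*(-2))*(-1 - 1*6))/(-1)) + 1) = 9*((-4*(-⅕) - 12*(-1 - 6)*(-1)) + 1) = 9*((⅘ - 12*(-7)*(-1)) + 1) = 9*((⅘ + 84*(-1)) + 1) = 9*((⅘ - 84) + 1) = 9*(-416/5 + 1) = 9*(-411/5) = -3699/5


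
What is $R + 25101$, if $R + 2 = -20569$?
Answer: $4530$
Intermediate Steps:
$R = -20571$ ($R = -2 - 20569 = -20571$)
$R + 25101 = -20571 + 25101 = 4530$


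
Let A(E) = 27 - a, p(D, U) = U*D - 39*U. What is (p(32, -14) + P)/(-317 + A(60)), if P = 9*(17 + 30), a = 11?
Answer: -521/301 ≈ -1.7309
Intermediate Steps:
P = 423 (P = 9*47 = 423)
p(D, U) = -39*U + D*U (p(D, U) = D*U - 39*U = -39*U + D*U)
A(E) = 16 (A(E) = 27 - 1*11 = 27 - 11 = 16)
(p(32, -14) + P)/(-317 + A(60)) = (-14*(-39 + 32) + 423)/(-317 + 16) = (-14*(-7) + 423)/(-301) = (98 + 423)*(-1/301) = 521*(-1/301) = -521/301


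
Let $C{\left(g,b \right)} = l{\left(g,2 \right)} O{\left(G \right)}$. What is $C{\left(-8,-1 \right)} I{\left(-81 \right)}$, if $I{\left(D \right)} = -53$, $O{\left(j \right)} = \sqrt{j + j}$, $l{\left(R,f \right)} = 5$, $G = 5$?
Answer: $- 265 \sqrt{10} \approx -838.0$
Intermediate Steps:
$O{\left(j \right)} = \sqrt{2} \sqrt{j}$ ($O{\left(j \right)} = \sqrt{2 j} = \sqrt{2} \sqrt{j}$)
$C{\left(g,b \right)} = 5 \sqrt{10}$ ($C{\left(g,b \right)} = 5 \sqrt{2} \sqrt{5} = 5 \sqrt{10}$)
$C{\left(-8,-1 \right)} I{\left(-81 \right)} = 5 \sqrt{10} \left(-53\right) = - 265 \sqrt{10}$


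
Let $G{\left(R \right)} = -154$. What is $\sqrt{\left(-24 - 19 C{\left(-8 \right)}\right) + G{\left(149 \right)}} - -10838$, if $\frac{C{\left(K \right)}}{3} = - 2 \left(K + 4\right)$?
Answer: $10838 + i \sqrt{634} \approx 10838.0 + 25.179 i$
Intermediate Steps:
$C{\left(K \right)} = -24 - 6 K$ ($C{\left(K \right)} = 3 \left(- 2 \left(K + 4\right)\right) = 3 \left(- 2 \left(4 + K\right)\right) = 3 \left(-8 - 2 K\right) = -24 - 6 K$)
$\sqrt{\left(-24 - 19 C{\left(-8 \right)}\right) + G{\left(149 \right)}} - -10838 = \sqrt{\left(-24 - 19 \left(-24 - -48\right)\right) - 154} - -10838 = \sqrt{\left(-24 - 19 \left(-24 + 48\right)\right) - 154} + 10838 = \sqrt{\left(-24 - 456\right) - 154} + 10838 = \sqrt{-480 - 154} + 10838 = \sqrt{-634} + 10838 = i \sqrt{634} + 10838 = 10838 + i \sqrt{634}$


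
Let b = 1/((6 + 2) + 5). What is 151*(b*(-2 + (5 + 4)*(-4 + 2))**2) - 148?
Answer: 58476/13 ≈ 4498.2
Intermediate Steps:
b = 1/13 (b = 1/(8 + 5) = 1/13 ≈ 0.076923)
151*(b*(-2 + (5 + 4)*(-4 + 2))**2) - 148 = 151*((-2 + (5 + 4)*(-4 + 2))**2/13) - 148 = 151*((-2 + 9*(-2))**2/13) - 148 = 151*((-2 - 18)**2/13) - 148 = 151*((1/13)*(-20)**2) - 148 = 151*((1/13)*400) - 148 = 151*(400/13) - 148 = 60400/13 - 148 = 58476/13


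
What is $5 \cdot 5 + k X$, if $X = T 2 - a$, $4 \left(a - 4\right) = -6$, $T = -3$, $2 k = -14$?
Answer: $\frac{169}{2} \approx 84.5$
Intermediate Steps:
$k = -7$ ($k = \frac{1}{2} \left(-14\right) = -7$)
$a = \frac{5}{2}$ ($a = 4 + \frac{1}{4} \left(-6\right) = 4 - \frac{3}{2} = \frac{5}{2} \approx 2.5$)
$X = - \frac{17}{2}$ ($X = \left(-3\right) 2 - \frac{5}{2} = -6 - \frac{5}{2} = - \frac{17}{2} \approx -8.5$)
$5 \cdot 5 + k X = 5 \cdot 5 - - \frac{119}{2} = 25 + \frac{119}{2} = \frac{169}{2}$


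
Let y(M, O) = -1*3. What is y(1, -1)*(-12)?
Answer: 36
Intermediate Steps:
y(M, O) = -3
y(1, -1)*(-12) = -3*(-12) = 36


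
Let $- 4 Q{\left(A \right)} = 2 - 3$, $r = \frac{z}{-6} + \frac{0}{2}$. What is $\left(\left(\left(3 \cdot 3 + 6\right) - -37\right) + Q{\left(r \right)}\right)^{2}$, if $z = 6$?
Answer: $\frac{43681}{16} \approx 2730.1$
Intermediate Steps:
$r = -1$ ($r = \frac{6}{-6} + \frac{0}{2} = 6 \left(- \frac{1}{6}\right) + 0 \cdot \frac{1}{2} = -1 + 0 = -1$)
$Q{\left(A \right)} = \frac{1}{4}$ ($Q{\left(A \right)} = - \frac{2 - 3}{4} = \left(- \frac{1}{4}\right) \left(-1\right) = \frac{1}{4}$)
$\left(\left(\left(3 \cdot 3 + 6\right) - -37\right) + Q{\left(r \right)}\right)^{2} = \left(\left(\left(3 \cdot 3 + 6\right) - -37\right) + \frac{1}{4}\right)^{2} = \left(\left(\left(9 + 6\right) + 37\right) + \frac{1}{4}\right)^{2} = \left(\left(15 + 37\right) + \frac{1}{4}\right)^{2} = \left(52 + \frac{1}{4}\right)^{2} = \left(\frac{209}{4}\right)^{2} = \frac{43681}{16}$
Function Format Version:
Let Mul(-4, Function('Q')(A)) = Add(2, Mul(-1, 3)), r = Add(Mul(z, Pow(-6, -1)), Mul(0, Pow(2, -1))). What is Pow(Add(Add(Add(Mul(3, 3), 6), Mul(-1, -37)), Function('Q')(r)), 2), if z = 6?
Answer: Rational(43681, 16) ≈ 2730.1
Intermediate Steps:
r = -1 (r = Add(Mul(6, Pow(-6, -1)), Mul(0, Pow(2, -1))) = Add(Mul(6, Rational(-1, 6)), Mul(0, Rational(1, 2))) = Add(-1, 0) = -1)
Function('Q')(A) = Rational(1, 4) (Function('Q')(A) = Mul(Rational(-1, 4), Add(2, Mul(-1, 3))) = Mul(Rational(-1, 4), Add(2, -3)) = Mul(Rational(-1, 4), -1) = Rational(1, 4))
Pow(Add(Add(Add(Mul(3, 3), 6), Mul(-1, -37)), Function('Q')(r)), 2) = Pow(Add(Add(Add(Mul(3, 3), 6), Mul(-1, -37)), Rational(1, 4)), 2) = Pow(Add(Add(Add(9, 6), 37), Rational(1, 4)), 2) = Pow(Add(Add(15, 37), Rational(1, 4)), 2) = Pow(Add(52, Rational(1, 4)), 2) = Pow(Rational(209, 4), 2) = Rational(43681, 16)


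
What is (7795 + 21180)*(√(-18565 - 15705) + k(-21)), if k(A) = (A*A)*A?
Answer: -268337475 + 28975*I*√34270 ≈ -2.6834e+8 + 5.3639e+6*I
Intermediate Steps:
k(A) = A³ (k(A) = A²*A = A³)
(7795 + 21180)*(√(-18565 - 15705) + k(-21)) = (7795 + 21180)*(√(-18565 - 15705) + (-21)³) = 28975*(√(-34270) - 9261) = 28975*(I*√34270 - 9261) = 28975*(-9261 + I*√34270) = -268337475 + 28975*I*√34270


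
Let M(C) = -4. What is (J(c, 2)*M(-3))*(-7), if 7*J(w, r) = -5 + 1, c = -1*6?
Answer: -16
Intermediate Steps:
c = -6
J(w, r) = -4/7 (J(w, r) = (-5 + 1)/7 = (⅐)*(-4) = -4/7)
(J(c, 2)*M(-3))*(-7) = -4/7*(-4)*(-7) = (16/7)*(-7) = -16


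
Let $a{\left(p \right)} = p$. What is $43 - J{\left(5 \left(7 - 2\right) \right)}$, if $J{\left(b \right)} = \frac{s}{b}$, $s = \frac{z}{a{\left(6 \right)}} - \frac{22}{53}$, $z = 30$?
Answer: $\frac{56732}{1325} \approx 42.817$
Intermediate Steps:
$s = \frac{243}{53}$ ($s = \frac{30}{6} - \frac{22}{53} = 30 \cdot \frac{1}{6} - \frac{22}{53} = 5 - \frac{22}{53} = \frac{243}{53} \approx 4.5849$)
$J{\left(b \right)} = \frac{243}{53 b}$
$43 - J{\left(5 \left(7 - 2\right) \right)} = 43 - \frac{243}{53 \cdot 5 \left(7 - 2\right)} = 43 - \frac{243}{53 \cdot 5 \cdot 5} = 43 - \frac{243}{53 \cdot 25} = 43 - \frac{243}{53} \cdot \frac{1}{25} = 43 - \frac{243}{1325} = \frac{56732}{1325}$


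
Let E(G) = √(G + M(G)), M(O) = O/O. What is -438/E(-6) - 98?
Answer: -98 + 438*I*√5/5 ≈ -98.0 + 195.88*I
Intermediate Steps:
M(O) = 1
E(G) = √(1 + G) (E(G) = √(G + 1) = √(1 + G))
-438/E(-6) - 98 = -438/√(1 - 6) - 98 = -438/√(-5) - 98 = -438/(I*√5) - 98 = -I*√5/5*(-438) - 98 = 438*I*√5/5 - 98 = -98 + 438*I*√5/5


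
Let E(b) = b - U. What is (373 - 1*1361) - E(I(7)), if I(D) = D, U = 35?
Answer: -960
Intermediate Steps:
E(b) = -35 + b (E(b) = b - 1*35 = b - 35 = -35 + b)
(373 - 1*1361) - E(I(7)) = (373 - 1*1361) - (-35 + 7) = (373 - 1361) - 1*(-28) = -988 + 28 = -960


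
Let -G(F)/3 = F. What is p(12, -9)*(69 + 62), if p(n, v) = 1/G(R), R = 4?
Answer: -131/12 ≈ -10.917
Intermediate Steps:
G(F) = -3*F
p(n, v) = -1/12 (p(n, v) = 1/(-3*4) = 1/(-12) = -1/12)
p(12, -9)*(69 + 62) = -(69 + 62)/12 = -1/12*131 = -131/12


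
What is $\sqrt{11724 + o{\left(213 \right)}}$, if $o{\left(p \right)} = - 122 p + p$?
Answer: $3 i \sqrt{1561} \approx 118.53 i$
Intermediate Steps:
$o{\left(p \right)} = - 121 p$
$\sqrt{11724 + o{\left(213 \right)}} = \sqrt{11724 - 25773} = \sqrt{-14049} = 3 i \sqrt{1561}$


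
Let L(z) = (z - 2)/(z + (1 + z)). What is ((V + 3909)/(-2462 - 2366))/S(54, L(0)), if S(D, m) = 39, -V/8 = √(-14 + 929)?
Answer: -1303/62764 + 2*√915/47073 ≈ -0.019475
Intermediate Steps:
V = -8*√915 (V = -8*√(-14 + 929) = -8*√915 ≈ -241.99)
L(z) = (-2 + z)/(1 + 2*z)
((V + 3909)/(-2462 - 2366))/S(54, L(0)) = ((-8*√915 + 3909)/(-2462 - 2366))/39 = ((3909 - 8*√915)/(-4828))*(1/39) = ((3909 - 8*√915)*(-1/4828))*(1/39) = (-3909/4828 + 2*√915/1207)*(1/39) = -1303/62764 + 2*√915/47073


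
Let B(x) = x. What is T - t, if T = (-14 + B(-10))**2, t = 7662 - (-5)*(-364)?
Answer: -5266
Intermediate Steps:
t = 5842 (t = 7662 - 1*1820 = 7662 - 1820 = 5842)
T = 576 (T = (-14 - 10)**2 = (-24)**2 = 576)
T - t = 576 - 1*5842 = 576 - 5842 = -5266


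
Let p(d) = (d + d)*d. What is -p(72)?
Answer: -10368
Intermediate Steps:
p(d) = 2*d**2 (p(d) = (2*d)*d = 2*d**2)
-p(72) = -2*72**2 = -2*5184 = -1*10368 = -10368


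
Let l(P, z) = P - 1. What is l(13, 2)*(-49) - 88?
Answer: -676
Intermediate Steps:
l(P, z) = -1 + P
l(13, 2)*(-49) - 88 = (-1 + 13)*(-49) - 88 = 12*(-49) - 88 = -588 - 88 = -676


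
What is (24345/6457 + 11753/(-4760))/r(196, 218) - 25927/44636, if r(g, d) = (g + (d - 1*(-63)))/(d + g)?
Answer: 356086369717/649203503630 ≈ 0.54850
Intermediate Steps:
r(g, d) = (63 + d + g)/(d + g) (r(g, d) = (g + (d + 63))/(d + g) = (g + (63 + d))/(d + g) = (63 + d + g)/(d + g))
(24345/6457 + 11753/(-4760))/r(196, 218) - 25927/44636 = (24345/6457 + 11753/(-4760))/(((63 + 218 + 196)/(218 + 196))) - 25927/44636 = (24345*(1/6457) + 11753*(-1/4760))/((477/414)) - 25927*1/44636 = (24345/6457 - 1679/680)/(((1/414)*477)) - 25927/44636 = 5713297/(4390760*(53/46)) - 25927/44636 = (5713297/4390760)*(46/53) - 25927/44636 = 131405831/116355140 - 25927/44636 = 356086369717/649203503630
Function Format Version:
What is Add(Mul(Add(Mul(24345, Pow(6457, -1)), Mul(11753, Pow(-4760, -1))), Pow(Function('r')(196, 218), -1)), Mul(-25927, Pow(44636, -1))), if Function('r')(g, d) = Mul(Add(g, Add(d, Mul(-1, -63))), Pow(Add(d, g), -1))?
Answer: Rational(356086369717, 649203503630) ≈ 0.54850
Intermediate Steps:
Function('r')(g, d) = Mul(Pow(Add(d, g), -1), Add(63, d, g)) (Function('r')(g, d) = Mul(Add(g, Add(d, 63)), Pow(Add(d, g), -1)) = Mul(Add(g, Add(63, d)), Pow(Add(d, g), -1)) = Mul(Add(63, d, g), Pow(Add(d, g), -1)) = Mul(Pow(Add(d, g), -1), Add(63, d, g)))
Add(Mul(Add(Mul(24345, Pow(6457, -1)), Mul(11753, Pow(-4760, -1))), Pow(Function('r')(196, 218), -1)), Mul(-25927, Pow(44636, -1))) = Add(Mul(Add(Mul(24345, Pow(6457, -1)), Mul(11753, Pow(-4760, -1))), Pow(Mul(Pow(Add(218, 196), -1), Add(63, 218, 196)), -1)), Mul(-25927, Pow(44636, -1))) = Add(Mul(Add(Mul(24345, Rational(1, 6457)), Mul(11753, Rational(-1, 4760))), Pow(Mul(Pow(414, -1), 477), -1)), Mul(-25927, Rational(1, 44636))) = Add(Mul(Add(Rational(24345, 6457), Rational(-1679, 680)), Pow(Mul(Rational(1, 414), 477), -1)), Rational(-25927, 44636)) = Add(Mul(Rational(5713297, 4390760), Pow(Rational(53, 46), -1)), Rational(-25927, 44636)) = Add(Mul(Rational(5713297, 4390760), Rational(46, 53)), Rational(-25927, 44636)) = Add(Rational(131405831, 116355140), Rational(-25927, 44636)) = Rational(356086369717, 649203503630)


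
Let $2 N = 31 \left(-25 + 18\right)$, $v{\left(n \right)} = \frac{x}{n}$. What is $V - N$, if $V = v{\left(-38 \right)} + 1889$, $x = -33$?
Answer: $\frac{37969}{19} \approx 1998.4$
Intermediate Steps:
$v{\left(n \right)} = - \frac{33}{n}$
$N = - \frac{217}{2}$ ($N = \frac{31 \left(-25 + 18\right)}{2} = \frac{31 \left(-7\right)}{2} = \frac{1}{2} \left(-217\right) = - \frac{217}{2} \approx -108.5$)
$V = \frac{71815}{38}$ ($V = - \frac{33}{-38} + 1889 = \left(-33\right) \left(- \frac{1}{38}\right) + 1889 = \frac{33}{38} + 1889 = \frac{71815}{38} \approx 1889.9$)
$V - N = \frac{71815}{38} - - \frac{217}{2} = \frac{71815}{38} + \frac{217}{2} = \frac{37969}{19}$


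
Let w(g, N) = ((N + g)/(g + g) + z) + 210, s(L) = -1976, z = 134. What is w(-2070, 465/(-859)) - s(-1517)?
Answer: 550153453/237084 ≈ 2320.5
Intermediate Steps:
w(g, N) = 344 + (N + g)/(2*g) (w(g, N) = ((N + g)/(g + g) + 134) + 210 = ((N + g)/((2*g)) + 134) + 210 = ((N + g)*(1/(2*g)) + 134) + 210 = ((N + g)/(2*g) + 134) + 210 = (134 + (N + g)/(2*g)) + 210 = 344 + (N + g)/(2*g))
w(-2070, 465/(-859)) - s(-1517) = (½)*(465/(-859) + 689*(-2070))/(-2070) - 1*(-1976) = (½)*(-1/2070)*(465*(-1/859) - 1426230) + 1976 = (½)*(-1/2070)*(-465/859 - 1426230) + 1976 = (½)*(-1/2070)*(-1225132035/859) + 1976 = 81675469/237084 + 1976 = 550153453/237084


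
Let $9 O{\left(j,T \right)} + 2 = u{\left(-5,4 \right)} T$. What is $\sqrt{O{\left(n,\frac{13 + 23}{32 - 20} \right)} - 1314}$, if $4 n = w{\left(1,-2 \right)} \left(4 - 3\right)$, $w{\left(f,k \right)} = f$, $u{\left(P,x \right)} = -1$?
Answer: $\frac{i \sqrt{11831}}{3} \approx 36.257 i$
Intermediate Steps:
$n = \frac{1}{4}$ ($n = \frac{1 \left(4 - 3\right)}{4} = \frac{1 \cdot 1}{4} = \frac{1}{4} \cdot 1 = \frac{1}{4} \approx 0.25$)
$O{\left(j,T \right)} = - \frac{2}{9} - \frac{T}{9}$ ($O{\left(j,T \right)} = - \frac{2}{9} + \frac{\left(-1\right) T}{9} = - \frac{2}{9} - \frac{T}{9}$)
$\sqrt{O{\left(n,\frac{13 + 23}{32 - 20} \right)} - 1314} = \sqrt{\left(- \frac{2}{9} - \frac{\left(13 + 23\right) \frac{1}{32 - 20}}{9}\right) - 1314} = \sqrt{\left(- \frac{2}{9} - \frac{36 \cdot \frac{1}{12}}{9}\right) - 1314} = \sqrt{\left(- \frac{2}{9} - \frac{1}{3}\right) - 1314} = \sqrt{- \frac{5}{9} - 1314} = \sqrt{- \frac{11831}{9}} = \frac{i \sqrt{11831}}{3}$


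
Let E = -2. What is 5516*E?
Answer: -11032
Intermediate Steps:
5516*E = 5516*(-2) = -11032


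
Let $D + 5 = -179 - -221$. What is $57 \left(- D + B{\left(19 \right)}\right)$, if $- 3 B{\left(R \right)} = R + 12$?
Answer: $-2698$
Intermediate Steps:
$B{\left(R \right)} = -4 - \frac{R}{3}$ ($B{\left(R \right)} = - \frac{R + 12}{3} = - \frac{12 + R}{3} = -4 - \frac{R}{3}$)
$D = 37$ ($D = -5 - -42 = -5 + \left(-179 + 221\right) = -5 + 42 = 37$)
$57 \left(- D + B{\left(19 \right)}\right) = 57 \left(\left(-1\right) 37 - \frac{31}{3}\right) = 57 \left(-37 - \frac{31}{3}\right) = 57 \left(- \frac{142}{3}\right) = -2698$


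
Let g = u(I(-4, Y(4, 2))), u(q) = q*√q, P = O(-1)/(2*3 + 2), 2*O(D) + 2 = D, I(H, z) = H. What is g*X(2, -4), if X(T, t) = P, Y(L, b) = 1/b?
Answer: 3*I/2 ≈ 1.5*I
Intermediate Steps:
O(D) = -1 + D/2
P = -3/16 (P = (-1 + (½)*(-1))/(2*3 + 2) = (-1 - ½)/(6 + 2) = -3/2/8 = -3/2*⅛ = -3/16 ≈ -0.18750)
u(q) = q^(3/2)
g = -8*I (g = (-4)^(3/2) = -8*I ≈ -8.0*I)
X(T, t) = -3/16
g*X(2, -4) = -8*I*(-3/16) = 3*I/2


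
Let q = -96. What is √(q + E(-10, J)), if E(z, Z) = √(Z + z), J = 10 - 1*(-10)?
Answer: √(-96 + √10) ≈ 9.6352*I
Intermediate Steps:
J = 20 (J = 10 + 10 = 20)
√(q + E(-10, J)) = √(-96 + √(20 - 10)) = √(-96 + √10)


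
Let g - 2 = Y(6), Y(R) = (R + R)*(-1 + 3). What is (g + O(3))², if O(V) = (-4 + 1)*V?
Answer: 289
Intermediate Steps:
O(V) = -3*V
Y(R) = 4*R (Y(R) = (2*R)*2 = 4*R)
g = 26 (g = 2 + 4*6 = 2 + 24 = 26)
(g + O(3))² = (26 - 3*3)² = (26 - 9)² = 17² = 289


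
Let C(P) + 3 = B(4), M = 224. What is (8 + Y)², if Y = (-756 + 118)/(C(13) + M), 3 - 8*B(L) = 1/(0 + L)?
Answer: 1313917504/50168889 ≈ 26.190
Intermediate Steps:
B(L) = 3/8 - 1/(8*L) (B(L) = 3/8 - 1/(8*(0 + L)) = 3/8 - 1/(8*L))
C(P) = -85/32 (C(P) = -3 + (⅛)*(-1 + 3*4)/4 = -3 + (⅛)*(¼)*(-1 + 12) = -3 + (⅛)*(¼)*11 = -3 + 11/32 = -85/32)
Y = -20416/7083 (Y = (-756 + 118)/(-85/32 + 224) = -638/7083/32 = -638*32/7083 = -20416/7083 ≈ -2.8824)
(8 + Y)² = (8 - 20416/7083)² = (36248/7083)² = 1313917504/50168889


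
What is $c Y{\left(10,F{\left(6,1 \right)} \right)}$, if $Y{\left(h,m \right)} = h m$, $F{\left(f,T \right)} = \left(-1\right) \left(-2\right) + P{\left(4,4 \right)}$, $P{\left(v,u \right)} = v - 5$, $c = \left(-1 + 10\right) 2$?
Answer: $180$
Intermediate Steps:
$c = 18$ ($c = 9 \cdot 2 = 18$)
$P{\left(v,u \right)} = -5 + v$
$F{\left(f,T \right)} = 1$ ($F{\left(f,T \right)} = \left(-1\right) \left(-2\right) + \left(-5 + 4\right) = 2 - 1 = 1$)
$c Y{\left(10,F{\left(6,1 \right)} \right)} = 18 \cdot 10 \cdot 1 = 18 \cdot 10 = 180$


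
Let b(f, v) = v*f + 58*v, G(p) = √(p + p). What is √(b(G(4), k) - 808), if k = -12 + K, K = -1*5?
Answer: √(-1794 - 34*√2) ≈ 42.919*I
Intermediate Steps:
G(p) = √2*√p (G(p) = √(2*p) = √2*√p)
K = -5
k = -17 (k = -12 - 5 = -17)
b(f, v) = 58*v + f*v (b(f, v) = f*v + 58*v = 58*v + f*v)
√(b(G(4), k) - 808) = √(-17*(58 + √2*√4) - 808) = √(-17*(58 + √2*2) - 808) = √(-17*(58 + 2*√2) - 808) = √((-986 - 34*√2) - 808) = √(-1794 - 34*√2)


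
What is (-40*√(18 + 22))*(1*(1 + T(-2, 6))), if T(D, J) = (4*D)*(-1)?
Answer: -720*√10 ≈ -2276.8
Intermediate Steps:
T(D, J) = -4*D
(-40*√(18 + 22))*(1*(1 + T(-2, 6))) = (-40*√(18 + 22))*(1*(1 - 4*(-2))) = (-80*√10)*(1*(1 + 8)) = (-80*√10)*(1*9) = -80*√10*9 = -720*√10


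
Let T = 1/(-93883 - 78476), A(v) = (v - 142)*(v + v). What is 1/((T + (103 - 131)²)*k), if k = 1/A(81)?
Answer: -1703251638/135129455 ≈ -12.605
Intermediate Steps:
A(v) = 2*v*(-142 + v) (A(v) = (-142 + v)*(2*v) = 2*v*(-142 + v))
T = -1/172359 (T = 1/(-172359) = -1/172359 ≈ -5.8018e-6)
k = -1/9882 (k = 1/(2*81*(-142 + 81)) = 1/(2*81*(-61)) = 1/(-9882) = -1/9882 ≈ -0.00010119)
1/((T + (103 - 131)²)*k) = 1/((-1/172359 + (103 - 131)²)*(-1/9882)) = -9882/(-1/172359 + (-28)²) = -9882/(-1/172359 + 784) = -9882/(135129455/172359) = (172359/135129455)*(-9882) = -1703251638/135129455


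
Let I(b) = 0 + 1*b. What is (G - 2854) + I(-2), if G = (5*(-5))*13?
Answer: -3181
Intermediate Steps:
I(b) = b (I(b) = 0 + b = b)
G = -325 (G = -25*13 = -325)
(G - 2854) + I(-2) = (-325 - 2854) - 2 = -3179 - 2 = -3181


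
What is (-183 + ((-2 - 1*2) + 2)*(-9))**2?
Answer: 27225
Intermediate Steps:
(-183 + ((-2 - 1*2) + 2)*(-9))**2 = (-183 + ((-2 - 2) + 2)*(-9))**2 = (-183 + (-4 + 2)*(-9))**2 = (-183 - 2*(-9))**2 = (-183 + 18)**2 = (-165)**2 = 27225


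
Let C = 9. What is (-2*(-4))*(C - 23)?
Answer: -112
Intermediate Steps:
(-2*(-4))*(C - 23) = (-2*(-4))*(9 - 23) = 8*(-14) = -112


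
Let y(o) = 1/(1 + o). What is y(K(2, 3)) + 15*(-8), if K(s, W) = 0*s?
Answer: -119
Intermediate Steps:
K(s, W) = 0
y(K(2, 3)) + 15*(-8) = 1/(1 + 0) + 15*(-8) = 1/1 - 120 = 1 - 120 = -119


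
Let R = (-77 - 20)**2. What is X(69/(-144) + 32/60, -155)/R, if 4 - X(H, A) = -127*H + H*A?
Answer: 771/376360 ≈ 0.0020486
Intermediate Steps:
X(H, A) = 4 + 127*H - A*H (X(H, A) = 4 - (-127*H + H*A) = 4 - (-127*H + A*H) = 4 + (127*H - A*H) = 4 + 127*H - A*H)
R = 9409 (R = (-97)**2 = 9409)
X(69/(-144) + 32/60, -155)/R = (4 + 127*(69/(-144) + 32/60) - 1*(-155)*(69/(-144) + 32/60))/9409 = (4 + 127*(69*(-1/144) + 32*(1/60)) - 1*(-155)*(69*(-1/144) + 32*(1/60)))*(1/9409) = (4 + 127*(-23/48 + 8/15) - 1*(-155)*(-23/48 + 8/15))*(1/9409) = (4 + 127*(13/240) - 1*(-155)*13/240)*(1/9409) = (4 + 1651/240 + 403/48)*(1/9409) = (771/40)*(1/9409) = 771/376360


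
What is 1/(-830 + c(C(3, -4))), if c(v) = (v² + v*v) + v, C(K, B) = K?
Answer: -1/809 ≈ -0.0012361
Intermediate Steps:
c(v) = v + 2*v² (c(v) = (v² + v²) + v = 2*v² + v = v + 2*v²)
1/(-830 + c(C(3, -4))) = 1/(-830 + 3*(1 + 2*3)) = 1/(-830 + 3*(1 + 6)) = 1/(-830 + 3*7) = 1/(-830 + 21) = 1/(-809) = -1/809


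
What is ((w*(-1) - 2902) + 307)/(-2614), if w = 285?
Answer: 1440/1307 ≈ 1.1018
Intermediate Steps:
((w*(-1) - 2902) + 307)/(-2614) = ((285*(-1) - 2902) + 307)/(-2614) = ((-285 - 2902) + 307)*(-1/2614) = (-3187 + 307)*(-1/2614) = -2880*(-1/2614) = 1440/1307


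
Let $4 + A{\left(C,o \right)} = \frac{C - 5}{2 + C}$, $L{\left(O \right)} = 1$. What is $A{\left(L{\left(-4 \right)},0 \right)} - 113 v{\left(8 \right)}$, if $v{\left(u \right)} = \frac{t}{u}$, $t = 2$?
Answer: $- \frac{403}{12} \approx -33.583$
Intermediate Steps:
$A{\left(C,o \right)} = -4 + \frac{-5 + C}{2 + C}$ ($A{\left(C,o \right)} = -4 + \frac{C - 5}{2 + C} = -4 + \frac{-5 + C}{2 + C}$)
$v{\left(u \right)} = \frac{2}{u}$
$A{\left(L{\left(-4 \right)},0 \right)} - 113 v{\left(8 \right)} = \frac{-13 - 3}{2 + 1} - 113 \cdot \frac{2}{8} = \frac{-13 - 3}{3} - 113 \cdot 2 \cdot \frac{1}{8} = \frac{1}{3} \left(-16\right) - \frac{113}{4} = - \frac{16}{3} - \frac{113}{4} = - \frac{403}{12}$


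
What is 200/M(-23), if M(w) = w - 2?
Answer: -8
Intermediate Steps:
M(w) = -2 + w
200/M(-23) = 200/(-2 - 23) = 200/(-25) = 200*(-1/25) = -8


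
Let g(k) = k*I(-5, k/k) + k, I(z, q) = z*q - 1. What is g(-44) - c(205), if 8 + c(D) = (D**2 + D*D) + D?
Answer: -84027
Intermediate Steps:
I(z, q) = -1 + q*z (I(z, q) = q*z - 1 = -1 + q*z)
g(k) = -5*k (g(k) = k*(-1 + (k/k)*(-5)) + k = k*(-1 + 1*(-5)) + k = k*(-1 - 5) + k = k*(-6) + k = -6*k + k = -5*k)
c(D) = -8 + D + 2*D**2 (c(D) = -8 + ((D**2 + D*D) + D) = -8 + ((D**2 + D**2) + D) = -8 + (2*D**2 + D) = -8 + (D + 2*D**2) = -8 + D + 2*D**2)
g(-44) - c(205) = -5*(-44) - (-8 + 205 + 2*205**2) = 220 - (-8 + 205 + 2*42025) = 220 - (-8 + 205 + 84050) = 220 - 1*84247 = 220 - 84247 = -84027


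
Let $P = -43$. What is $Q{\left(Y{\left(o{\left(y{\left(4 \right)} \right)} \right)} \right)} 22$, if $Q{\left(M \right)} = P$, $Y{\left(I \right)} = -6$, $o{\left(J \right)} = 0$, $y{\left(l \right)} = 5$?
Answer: $-946$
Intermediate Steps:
$Q{\left(M \right)} = -43$
$Q{\left(Y{\left(o{\left(y{\left(4 \right)} \right)} \right)} \right)} 22 = \left(-43\right) 22 = -946$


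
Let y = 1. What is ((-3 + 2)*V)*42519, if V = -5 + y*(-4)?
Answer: 382671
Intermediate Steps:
V = -9 (V = -5 + 1*(-4) = -5 - 4 = -9)
((-3 + 2)*V)*42519 = ((-3 + 2)*(-9))*42519 = -1*(-9)*42519 = 9*42519 = 382671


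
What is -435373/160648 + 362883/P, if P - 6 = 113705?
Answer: 8789728981/18267444728 ≈ 0.48117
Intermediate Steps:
P = 113711 (P = 6 + 113705 = 113711)
-435373/160648 + 362883/P = -435373/160648 + 362883/113711 = 8789728981/18267444728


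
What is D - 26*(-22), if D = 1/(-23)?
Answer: 13155/23 ≈ 571.96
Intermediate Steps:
D = -1/23 ≈ -0.043478
D - 26*(-22) = -1/23 - 26*(-22) = -1/23 + 572 = 13155/23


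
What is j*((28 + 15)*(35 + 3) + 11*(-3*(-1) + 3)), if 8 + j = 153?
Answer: 246500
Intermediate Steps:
j = 145 (j = -8 + 153 = 145)
j*((28 + 15)*(35 + 3) + 11*(-3*(-1) + 3)) = 145*((28 + 15)*(35 + 3) + 11*(-3*(-1) + 3)) = 145*(43*38 + 11*(3 + 3)) = 145*(1634 + 11*6) = 145*(1634 + 66) = 145*1700 = 246500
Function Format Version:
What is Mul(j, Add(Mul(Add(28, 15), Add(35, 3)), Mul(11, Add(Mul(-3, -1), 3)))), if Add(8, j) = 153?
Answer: 246500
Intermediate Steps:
j = 145 (j = Add(-8, 153) = 145)
Mul(j, Add(Mul(Add(28, 15), Add(35, 3)), Mul(11, Add(Mul(-3, -1), 3)))) = Mul(145, Add(Mul(Add(28, 15), Add(35, 3)), Mul(11, Add(Mul(-3, -1), 3)))) = Mul(145, Add(Mul(43, 38), Mul(11, Add(3, 3)))) = Mul(145, Add(1634, Mul(11, 6))) = Mul(145, Add(1634, 66)) = Mul(145, 1700) = 246500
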